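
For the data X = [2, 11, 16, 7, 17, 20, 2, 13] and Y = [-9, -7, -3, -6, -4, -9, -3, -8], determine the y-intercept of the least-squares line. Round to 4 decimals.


Compute b1 = -0.0123 from the OLS formula.
With xbar = 11.0000 and ybar = -6.1250, the intercept is:
b0 = -6.1250 - -0.0123 * 11.0000 = -5.9892.

-5.9892


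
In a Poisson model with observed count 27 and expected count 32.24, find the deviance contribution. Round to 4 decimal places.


Compute y*ln(y/mu) = 27*ln(27/32.24) = 27*-0.177371 = -4.789017.
y - mu = -5.24.
D = 2*(-4.789017 - (-5.24)) = 0.901966, which rounds to 0.9020.

0.9020


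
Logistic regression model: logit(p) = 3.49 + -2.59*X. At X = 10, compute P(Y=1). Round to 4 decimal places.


Compute z = 3.49 + (-2.59)(10) = -22.4100.
exp(-z) = 5401810434.6306.
P = 1/(1 + 5401810434.6306) = 0.0000.

0.0000


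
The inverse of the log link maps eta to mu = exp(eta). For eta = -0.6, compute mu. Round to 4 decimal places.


mu = exp(eta) = exp(-0.6).
= 0.5488.

0.5488


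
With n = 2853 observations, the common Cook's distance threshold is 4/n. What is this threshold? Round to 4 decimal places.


Using the rule of thumb:
Threshold = 4 / 2853 = 0.0014.

0.0014


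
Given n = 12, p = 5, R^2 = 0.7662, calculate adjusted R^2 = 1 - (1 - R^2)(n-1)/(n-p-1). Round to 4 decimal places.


Plug in: Adj R^2 = 1 - (1 - 0.7662) * 11/6.
= 1 - 0.2338 * 11/6
= 1 - 2.5718 / 6
= 1 - 0.4286 = 0.5714.

0.5714


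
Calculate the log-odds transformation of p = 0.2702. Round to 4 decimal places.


The odds are p/(1-p) = 0.2702 / 0.7298 = 0.3702.
logit(p) = ln(0.3702) = -0.9936.

-0.9936


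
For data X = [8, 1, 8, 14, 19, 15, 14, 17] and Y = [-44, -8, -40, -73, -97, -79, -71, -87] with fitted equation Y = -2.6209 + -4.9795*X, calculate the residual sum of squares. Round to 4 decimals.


For each point, residual = actual - predicted.
Residuals: [-1.5431, -0.3996, 2.4569, -0.6661, 0.2314, -1.6866, 1.3339, 0.2724].
Sum of squared residuals = 13.7725.

13.7725


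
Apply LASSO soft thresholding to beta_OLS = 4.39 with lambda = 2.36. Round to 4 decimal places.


|beta_OLS| = 4.39.
lambda = 2.36.
Since |beta| > lambda, coefficient = sign(beta)*(|beta| - lambda) = 2.0300.
Result = 2.0300.

2.0300


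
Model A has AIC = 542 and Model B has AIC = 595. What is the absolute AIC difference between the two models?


|AIC_A - AIC_B| = |542 - 595| = 53.
Model A is preferred (lower AIC).

53


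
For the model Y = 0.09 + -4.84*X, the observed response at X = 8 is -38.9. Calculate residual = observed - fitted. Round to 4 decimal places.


Compute yhat = 0.09 + (-4.84)(8) = -38.6300.
Residual = actual - predicted = -38.9 - -38.6300 = -0.2700.

-0.2700


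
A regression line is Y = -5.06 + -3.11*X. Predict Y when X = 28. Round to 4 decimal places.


Plug X = 28 into Y = -5.06 + -3.11*X:
Y = -5.06 + -87.0800 = -92.1400.

-92.1400


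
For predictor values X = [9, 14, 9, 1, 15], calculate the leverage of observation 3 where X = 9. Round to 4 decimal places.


Compute xbar = 9.6000 with n = 5 observations.
SXX = 123.2000.
Leverage = 1/5 + (9 - 9.6000)^2/123.2000 = 0.2029.

0.2029


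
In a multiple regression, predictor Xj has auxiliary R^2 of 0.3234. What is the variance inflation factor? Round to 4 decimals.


Using VIF = 1/(1 - R^2_j):
1 - 0.3234 = 0.6766.
VIF = 1.4780.

1.4780


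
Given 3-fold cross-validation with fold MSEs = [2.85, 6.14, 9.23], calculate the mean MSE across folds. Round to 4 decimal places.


Sum of fold MSEs = 18.2200.
Average = 18.2200 / 3 = 6.0733.

6.0733


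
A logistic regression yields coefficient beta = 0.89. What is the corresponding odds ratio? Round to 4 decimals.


Odds ratio = exp(beta) = exp(0.89).
= 2.4351.

2.4351


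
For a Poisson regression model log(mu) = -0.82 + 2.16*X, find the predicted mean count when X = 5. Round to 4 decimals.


eta = -0.82 + 2.16 * 5 = 9.9800.
mu = exp(9.9800) = 21590.3125.

21590.3125


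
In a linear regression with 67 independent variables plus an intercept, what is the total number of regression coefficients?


Including the intercept, the model has 67 predictor coefficients + 1 intercept.
Total = 68.

68


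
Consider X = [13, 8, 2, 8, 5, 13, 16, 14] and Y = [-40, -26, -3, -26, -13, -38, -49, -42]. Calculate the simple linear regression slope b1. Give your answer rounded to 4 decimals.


First compute the means: xbar = 9.8750, ybar = -29.6250.
Then S_xx = sum((xi - xbar)^2) = 166.8750.
S_xy = sum((xi - xbar)(yi - ybar)) = -532.6250.
b1 = S_xy / S_xx = -532.6250 / 166.8750 = -3.1918.

-3.1918


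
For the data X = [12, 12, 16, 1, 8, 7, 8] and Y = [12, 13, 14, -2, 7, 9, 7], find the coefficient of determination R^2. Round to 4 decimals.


The fitted line is Y = -1.3445 + 1.0846*X.
SSres = 16.7359, SStot = 177.7143.
R^2 = 1 - SSres/SStot = 0.9058.

0.9058


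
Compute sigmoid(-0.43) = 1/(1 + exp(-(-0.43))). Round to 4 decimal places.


exp(0.4300) = 1.5373.
1 + exp(-z) = 2.5373.
sigmoid = 1/2.5373 = 0.3941.

0.3941


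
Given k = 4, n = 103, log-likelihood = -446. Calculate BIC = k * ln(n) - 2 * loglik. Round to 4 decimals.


ln(103) = 4.634729.
k * ln(n) = 4 * 4.634729 = 18.538916.
-2L = 892.
BIC = 18.538916 + 892 = 910.538916, which rounds to 910.5389.

910.5389


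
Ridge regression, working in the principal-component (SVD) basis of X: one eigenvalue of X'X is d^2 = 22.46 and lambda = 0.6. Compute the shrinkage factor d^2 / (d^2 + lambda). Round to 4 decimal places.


Denominator = d^2 + lambda = 22.46 + 0.6 = 23.0600.
Shrinkage = 22.46 / 23.0600 = 0.9740.

0.9740


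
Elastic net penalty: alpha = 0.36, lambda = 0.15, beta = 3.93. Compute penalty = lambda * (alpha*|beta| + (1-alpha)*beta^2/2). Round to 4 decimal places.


L1 component = 0.36 * |3.93| = 1.4148.
L2 component = 0.64 * 3.93^2 / 2 = 4.9424.
Penalty = 0.15 * (1.4148 + 4.9424) = 0.15 * 6.3572 = 0.9536.

0.9536


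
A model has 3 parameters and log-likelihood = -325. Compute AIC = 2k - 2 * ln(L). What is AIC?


AIC = 2*3 - 2*(-325).
= 6 + 650 = 656.

656


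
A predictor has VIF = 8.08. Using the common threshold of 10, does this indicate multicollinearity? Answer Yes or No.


The threshold is 10.
VIF = 8.08 is < 10.
Multicollinearity indication: No.

No


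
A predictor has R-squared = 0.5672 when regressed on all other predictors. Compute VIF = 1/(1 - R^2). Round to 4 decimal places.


Denominator: 1 - 0.5672 = 0.4328.
VIF = 1 / 0.4328 = 2.3105.

2.3105


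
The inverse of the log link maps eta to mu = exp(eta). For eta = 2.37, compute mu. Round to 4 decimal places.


The inverse log link gives:
mu = exp(2.37) = 10.6974.

10.6974


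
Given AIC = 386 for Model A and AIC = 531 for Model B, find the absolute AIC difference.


|AIC_A - AIC_B| = |386 - 531| = 145.
Model A is preferred (lower AIC).

145


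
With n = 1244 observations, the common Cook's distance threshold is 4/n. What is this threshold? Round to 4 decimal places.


Using the rule of thumb:
Threshold = 4 / 1244 = 0.0032.

0.0032


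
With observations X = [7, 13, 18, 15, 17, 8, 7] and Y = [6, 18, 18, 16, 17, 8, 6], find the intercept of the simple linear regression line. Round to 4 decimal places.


Compute b1 = 1.1273 from the OLS formula.
With xbar = 12.1429 and ybar = 12.7143, the intercept is:
b0 = 12.7143 - 1.1273 * 12.1429 = -0.9749.

-0.9749


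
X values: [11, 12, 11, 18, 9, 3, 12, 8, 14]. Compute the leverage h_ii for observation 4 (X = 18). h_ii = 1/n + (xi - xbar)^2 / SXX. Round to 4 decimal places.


Compute xbar = 10.8889 with n = 9 observations.
SXX = 136.8889.
Leverage = 1/9 + (18 - 10.8889)^2/136.8889 = 0.4805.

0.4805


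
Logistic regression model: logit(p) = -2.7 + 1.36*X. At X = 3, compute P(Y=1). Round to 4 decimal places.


Compute z = -2.7 + (1.36)(3) = 1.3800.
exp(-z) = 0.2516.
P = 1/(1 + 0.2516) = 0.7990.

0.7990


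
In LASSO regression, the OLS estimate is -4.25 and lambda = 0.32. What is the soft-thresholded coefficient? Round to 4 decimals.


Check: |-4.25| = 4.25 vs lambda = 0.32.
Since |beta| > lambda, coefficient = sign(beta)*(|beta| - lambda) = -3.9300.
Soft-thresholded coefficient = -3.9300.

-3.9300


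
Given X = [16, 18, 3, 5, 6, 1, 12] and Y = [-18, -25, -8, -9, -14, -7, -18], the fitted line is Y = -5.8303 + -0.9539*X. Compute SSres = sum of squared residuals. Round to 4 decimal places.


Compute predicted values, then residuals = yi - yhat_i.
Residuals: [3.0927, -1.9995, 0.6920, 1.5998, -2.4463, -0.2158, -0.7229].
SSres = sum(residual^2) = 23.1546.

23.1546


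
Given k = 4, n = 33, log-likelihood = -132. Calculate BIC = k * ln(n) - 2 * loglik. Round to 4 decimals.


k * ln(n) = 4 * ln(33) = 4 * 3.496508 = 13.986032.
-2 * loglik = -2 * (-132) = 264.
BIC = 13.986032 + 264 = 277.986032, which rounds to 277.9860.

277.9860


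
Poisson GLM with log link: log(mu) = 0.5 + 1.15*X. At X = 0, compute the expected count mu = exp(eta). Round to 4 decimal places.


Linear predictor: eta = 0.5 + (1.15)(0) = 0.5000.
Expected count: mu = exp(0.5000) = 1.6487.

1.6487


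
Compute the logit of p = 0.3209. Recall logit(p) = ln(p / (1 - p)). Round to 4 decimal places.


1 - p = 0.6791.
p/(1-p) = 0.4725.
logit = ln(0.4725) = -0.7496.

-0.7496


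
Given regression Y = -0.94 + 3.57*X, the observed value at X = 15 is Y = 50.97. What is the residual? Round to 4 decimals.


Predicted = -0.94 + 3.57 * 15 = 52.6100.
Residual = 50.97 - 52.6100 = -1.6400.

-1.6400


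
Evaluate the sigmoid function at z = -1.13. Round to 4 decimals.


exp(1.1300) = 3.0957.
1 + exp(-z) = 4.0957.
sigmoid = 1/4.0957 = 0.2442.

0.2442


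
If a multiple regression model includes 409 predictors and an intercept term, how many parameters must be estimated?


Each predictor gets one coefficient, plus one intercept.
Total parameters = 409 + 1 = 410.

410


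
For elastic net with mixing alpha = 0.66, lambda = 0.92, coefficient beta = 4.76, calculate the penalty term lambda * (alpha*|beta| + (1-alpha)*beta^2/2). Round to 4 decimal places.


Compute:
L1 = 0.66 * 4.76 = 3.1416.
L2 = 0.34 * 4.76^2 / 2 = 3.8518.
Penalty = 0.92 * (3.1416 + 3.8518) = 6.4339.

6.4339


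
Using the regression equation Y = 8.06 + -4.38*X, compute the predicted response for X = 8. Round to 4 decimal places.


Plug X = 8 into Y = 8.06 + -4.38*X:
Y = 8.06 + -35.0400 = -26.9800.

-26.9800


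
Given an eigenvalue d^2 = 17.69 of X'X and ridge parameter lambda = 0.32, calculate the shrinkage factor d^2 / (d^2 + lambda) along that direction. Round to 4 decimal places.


Compute the denominator: 17.69 + 0.32 = 18.0100.
Shrinkage factor = 17.69 / 18.0100 = 0.9822.

0.9822


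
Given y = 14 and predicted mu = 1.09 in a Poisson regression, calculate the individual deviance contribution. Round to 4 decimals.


First: ln(14/1.09) = 2.552880.
Then: 14 * 2.552880 = 35.740320.
y - mu = 14 - 1.09 = 12.91.
D = 2(35.740320 - 12.91) = 45.660640, which rounds to 45.6606.

45.6606


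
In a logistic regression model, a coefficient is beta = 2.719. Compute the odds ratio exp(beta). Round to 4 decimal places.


exp(2.719) = 15.1651.
So the odds ratio is 15.1651.

15.1651


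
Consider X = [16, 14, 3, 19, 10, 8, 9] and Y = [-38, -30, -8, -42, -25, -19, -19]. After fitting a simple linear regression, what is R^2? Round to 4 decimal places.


The fitted line is Y = -1.3925 + -2.1678*X.
SSres = 14.4919, SStot = 838.8571.
R^2 = 1 - SSres/SStot = 0.9827.

0.9827


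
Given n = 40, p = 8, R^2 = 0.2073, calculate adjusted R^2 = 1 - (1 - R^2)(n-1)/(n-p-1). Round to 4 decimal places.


Adjusted R^2 = 1 - (1 - R^2) * (n-1)/(n-p-1).
(1 - R^2) = 0.7927.
(n-1)/(n-p-1) = 39/31.
(1 - R^2) * (n-1) = 0.7927 * 39 = 30.9153.
Divide by (n-p-1): 30.9153 / 31 = 0.9973.
Adj R^2 = 1 - 0.9973 = 0.0027.

0.0027


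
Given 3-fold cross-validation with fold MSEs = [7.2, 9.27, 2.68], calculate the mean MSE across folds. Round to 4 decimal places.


Sum of fold MSEs = 19.1500.
Average = 19.1500 / 3 = 6.3833.

6.3833


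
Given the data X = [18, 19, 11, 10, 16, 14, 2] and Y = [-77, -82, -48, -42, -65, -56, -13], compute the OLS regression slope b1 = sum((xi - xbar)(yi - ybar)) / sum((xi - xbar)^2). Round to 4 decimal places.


First compute the means: xbar = 12.8571, ybar = -54.7143.
Then S_xx = sum((xi - xbar)^2) = 204.8571.
S_xy = sum((xi - xbar)(yi - ybar)) = -817.7143.
b1 = S_xy / S_xx = -817.7143 / 204.8571 = -3.9916.

-3.9916


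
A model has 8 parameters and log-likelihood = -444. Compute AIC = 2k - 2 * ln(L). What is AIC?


AIC = 2*8 - 2*(-444).
= 16 + 888 = 904.

904


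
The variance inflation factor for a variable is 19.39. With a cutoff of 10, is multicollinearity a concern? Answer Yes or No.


Compare VIF = 19.39 to the threshold of 10.
19.39 >= 10, so the answer is Yes.

Yes


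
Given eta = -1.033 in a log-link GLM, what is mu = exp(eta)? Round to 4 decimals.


The inverse log link gives:
mu = exp(-1.033) = 0.3559.

0.3559


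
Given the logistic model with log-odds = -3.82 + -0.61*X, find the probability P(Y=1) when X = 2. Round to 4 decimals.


Compute z = -3.82 + (-0.61)(2) = -5.0400.
exp(-z) = 154.4700.
P = 1/(1 + 154.4700) = 0.0064.

0.0064


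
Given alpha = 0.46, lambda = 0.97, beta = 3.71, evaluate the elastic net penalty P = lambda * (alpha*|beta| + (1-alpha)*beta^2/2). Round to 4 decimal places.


Compute:
L1 = 0.46 * 3.71 = 1.7066.
L2 = 0.54 * 3.71^2 / 2 = 3.7163.
Penalty = 0.97 * (1.7066 + 3.7163) = 5.2602.

5.2602


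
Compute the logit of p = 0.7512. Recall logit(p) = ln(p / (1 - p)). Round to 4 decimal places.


Compute the odds: 0.7512/0.2488 = 3.0193.
Take the natural log: ln(3.0193) = 1.1050.

1.1050


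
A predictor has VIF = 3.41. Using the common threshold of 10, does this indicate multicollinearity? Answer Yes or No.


Check: VIF = 3.41 vs threshold = 10.
Since 3.41 < 10, the answer is No.

No


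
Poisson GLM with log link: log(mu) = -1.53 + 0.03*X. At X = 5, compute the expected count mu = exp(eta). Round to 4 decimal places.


Compute eta = -1.53 + 0.03 * 5 = -1.3800.
Apply inverse link: mu = e^-1.3800 = 0.2516.

0.2516


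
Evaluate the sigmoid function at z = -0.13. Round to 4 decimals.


First, exp(0.1300) = 1.1388.
Then sigma(z) = 1/(1 + 1.1388) = 0.4675.

0.4675


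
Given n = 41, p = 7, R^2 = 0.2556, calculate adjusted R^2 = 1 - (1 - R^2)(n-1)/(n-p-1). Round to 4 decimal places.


Using the formula:
(1 - 0.2556) = 0.7444.
Multiply by 40/33: 0.7444 * 40 = 29.7760, then 29.7760 / 33 = 0.9023.
Adj R^2 = 1 - 0.9023 = 0.0977.

0.0977


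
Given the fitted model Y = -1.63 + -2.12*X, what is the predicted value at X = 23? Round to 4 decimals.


Substitute X = 23 into the equation:
Y = -1.63 + -2.12 * 23 = -1.63 + -48.7600 = -50.3900.

-50.3900


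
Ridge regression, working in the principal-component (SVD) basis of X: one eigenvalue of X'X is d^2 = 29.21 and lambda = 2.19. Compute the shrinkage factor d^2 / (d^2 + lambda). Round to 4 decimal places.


Compute the denominator: 29.21 + 2.19 = 31.4000.
Shrinkage factor = 29.21 / 31.4000 = 0.9303.

0.9303


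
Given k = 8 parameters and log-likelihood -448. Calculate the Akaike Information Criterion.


AIC = 2k - 2*loglik = 2(8) - 2(-448).
= 16 + 896 = 912.

912


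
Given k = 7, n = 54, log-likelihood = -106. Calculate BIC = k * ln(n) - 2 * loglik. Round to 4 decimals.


ln(54) = 3.988984.
k * ln(n) = 7 * 3.988984 = 27.922888.
-2L = 212.
BIC = 27.922888 + 212 = 239.922888, which rounds to 239.9229.

239.9229


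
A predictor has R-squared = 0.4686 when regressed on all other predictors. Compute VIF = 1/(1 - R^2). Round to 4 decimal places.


VIF = 1 / (1 - 0.4686).
= 1 / 0.5314 = 1.8818.

1.8818


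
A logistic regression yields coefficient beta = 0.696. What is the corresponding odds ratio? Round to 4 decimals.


exp(0.696) = 2.0057.
So the odds ratio is 2.0057.

2.0057


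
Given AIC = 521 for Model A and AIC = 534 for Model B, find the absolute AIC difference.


Compute |521 - 534| = 13.
Model A has the smaller AIC.

13


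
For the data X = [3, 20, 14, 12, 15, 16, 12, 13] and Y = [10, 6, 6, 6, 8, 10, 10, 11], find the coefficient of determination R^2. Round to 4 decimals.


Fit the OLS line: b0 = 10.7930, b1 = -0.1842.
SSres = 26.2790.
SStot = 31.8750.
R^2 = 1 - 26.2790/31.8750 = 0.1756.

0.1756


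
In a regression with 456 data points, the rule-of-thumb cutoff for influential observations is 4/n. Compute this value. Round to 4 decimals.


Using the rule of thumb:
Threshold = 4 / 456 = 0.0088.

0.0088


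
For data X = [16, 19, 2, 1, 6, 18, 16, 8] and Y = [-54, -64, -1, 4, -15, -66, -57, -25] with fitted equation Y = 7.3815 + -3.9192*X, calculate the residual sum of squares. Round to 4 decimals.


For each point, residual = actual - predicted.
Residuals: [1.3257, 3.0833, -0.5431, 0.5377, 1.1337, -2.8359, -1.6743, -1.0279].
Sum of squared residuals = 25.0358.

25.0358


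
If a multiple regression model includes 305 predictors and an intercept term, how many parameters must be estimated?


Total coefficients = number of predictors + 1 (for the intercept).
= 305 + 1 = 306.

306


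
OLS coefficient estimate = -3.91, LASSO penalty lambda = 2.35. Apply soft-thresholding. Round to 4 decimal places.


Check: |-3.91| = 3.91 vs lambda = 2.35.
Since |beta| > lambda, coefficient = sign(beta)*(|beta| - lambda) = -1.5600.
Soft-thresholded coefficient = -1.5600.

-1.5600


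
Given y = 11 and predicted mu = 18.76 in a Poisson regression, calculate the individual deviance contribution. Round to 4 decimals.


Compute y*ln(y/mu) = 11*ln(11/18.76) = 11*-0.533832 = -5.872152.
y - mu = -7.76.
D = 2*(-5.872152 - (-7.76)) = 3.775696, which rounds to 3.7757.

3.7757


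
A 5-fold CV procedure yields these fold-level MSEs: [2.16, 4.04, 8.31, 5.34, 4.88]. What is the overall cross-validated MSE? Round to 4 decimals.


Total MSE across folds = 24.7300.
CV-MSE = 24.7300/5 = 4.9460.

4.9460


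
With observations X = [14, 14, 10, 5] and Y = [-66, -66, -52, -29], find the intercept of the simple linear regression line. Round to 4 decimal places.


First find the slope: b1 = -4.0776.
Means: xbar = 10.7500, ybar = -53.2500.
b0 = ybar - b1 * xbar = -53.2500 - -4.0776 * 10.7500 = -9.4155.

-9.4155


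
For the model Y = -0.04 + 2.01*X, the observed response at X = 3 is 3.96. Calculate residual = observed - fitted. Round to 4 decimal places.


Predicted = -0.04 + 2.01 * 3 = 5.9900.
Residual = 3.96 - 5.9900 = -2.0300.

-2.0300


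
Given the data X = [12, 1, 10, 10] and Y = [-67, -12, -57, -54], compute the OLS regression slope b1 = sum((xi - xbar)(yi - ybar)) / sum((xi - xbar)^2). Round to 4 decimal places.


First compute the means: xbar = 8.2500, ybar = -47.5000.
Then S_xx = sum((xi - xbar)^2) = 72.7500.
S_xy = sum((xi - xbar)(yi - ybar)) = -358.5000.
b1 = S_xy / S_xx = -358.5000 / 72.7500 = -4.9278.

-4.9278


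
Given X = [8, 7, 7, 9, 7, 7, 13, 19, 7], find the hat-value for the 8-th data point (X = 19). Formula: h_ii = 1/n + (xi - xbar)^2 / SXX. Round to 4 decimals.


n = 9, xbar = 9.3333.
SXX = sum((xi - xbar)^2) = 136.0000.
h = 1/9 + (19 - 9.3333)^2 / 136.0000 = 0.7982.

0.7982


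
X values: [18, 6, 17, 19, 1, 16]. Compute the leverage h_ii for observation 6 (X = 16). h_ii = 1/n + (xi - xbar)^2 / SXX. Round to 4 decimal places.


Mean of X: xbar = 12.8333.
SXX = 278.8333.
For X = 16: h = 1/6 + (16 - 12.8333)^2/278.8333 = 0.2026.

0.2026


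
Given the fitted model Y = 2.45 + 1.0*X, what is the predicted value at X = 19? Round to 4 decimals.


Substitute X = 19 into the equation:
Y = 2.45 + 1.0 * 19 = 2.45 + 19.0000 = 21.4500.

21.4500


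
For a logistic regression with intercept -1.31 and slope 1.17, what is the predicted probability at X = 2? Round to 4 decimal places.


z = -1.31 + 1.17 * 2 = 1.0300.
Sigmoid: P = 1 / (1 + exp(-1.0300)) = 0.7369.

0.7369


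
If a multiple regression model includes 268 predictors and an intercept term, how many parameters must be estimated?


Including the intercept, the model has 268 predictor coefficients + 1 intercept.
Total = 269.

269


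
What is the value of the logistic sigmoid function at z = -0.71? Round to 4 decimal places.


First, exp(0.7100) = 2.0340.
Then sigma(z) = 1/(1 + 2.0340) = 0.3296.

0.3296


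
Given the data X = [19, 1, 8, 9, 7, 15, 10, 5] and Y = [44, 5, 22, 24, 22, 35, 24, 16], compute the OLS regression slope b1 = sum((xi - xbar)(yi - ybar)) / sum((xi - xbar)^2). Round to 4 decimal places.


Calculate xbar = 9.2500, ybar = 24.0000.
S_xx = 221.5000, S_xy = 456.0000.
Using b1 = S_xy / S_xx = 456.0000 / 221.5000, we get b1 = 2.0587.

2.0587


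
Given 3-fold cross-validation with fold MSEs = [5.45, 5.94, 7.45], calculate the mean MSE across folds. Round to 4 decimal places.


Total MSE across folds = 18.8400.
CV-MSE = 18.8400/3 = 6.2800.

6.2800


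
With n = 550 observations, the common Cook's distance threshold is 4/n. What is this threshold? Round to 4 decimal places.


Using the rule of thumb:
Threshold = 4 / 550 = 0.0073.

0.0073


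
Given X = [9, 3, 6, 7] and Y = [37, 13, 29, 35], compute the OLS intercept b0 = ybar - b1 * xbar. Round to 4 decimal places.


Compute b1 = 4.1867 from the OLS formula.
With xbar = 6.2500 and ybar = 28.5000, the intercept is:
b0 = 28.5000 - 4.1867 * 6.2500 = 2.3333.

2.3333


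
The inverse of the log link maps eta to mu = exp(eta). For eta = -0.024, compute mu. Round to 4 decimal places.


mu = exp(eta) = exp(-0.024).
= 0.9763.

0.9763


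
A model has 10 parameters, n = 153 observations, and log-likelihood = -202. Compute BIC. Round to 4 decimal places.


Compute k*ln(n) = 10*ln(153) = 10*5.030438 = 50.304380.
Then -2*loglik = 404.
BIC = 50.304380 + 404 = 454.304380, which rounds to 454.3044.

454.3044


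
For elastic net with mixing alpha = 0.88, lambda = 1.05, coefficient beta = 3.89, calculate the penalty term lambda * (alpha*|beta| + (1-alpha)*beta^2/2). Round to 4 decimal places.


alpha * |beta| = 0.88 * 3.89 = 3.4232.
(1-alpha) * beta^2/2 = 0.12 * 15.1321/2 = 0.9079.
Total = 1.05 * (3.4232 + 0.9079) = 4.5477.

4.5477


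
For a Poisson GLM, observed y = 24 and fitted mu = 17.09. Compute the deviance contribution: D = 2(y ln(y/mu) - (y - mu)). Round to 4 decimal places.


First: ln(24/17.09) = 0.339560.
Then: 24 * 0.339560 = 8.149440.
y - mu = 24 - 17.09 = 6.91.
D = 2(8.149440 - 6.91) = 2.478880, which rounds to 2.4789.

2.4789


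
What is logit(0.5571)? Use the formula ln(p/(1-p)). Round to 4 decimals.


Compute the odds: 0.5571/0.4429 = 1.2578.
Take the natural log: ln(1.2578) = 0.2294.

0.2294


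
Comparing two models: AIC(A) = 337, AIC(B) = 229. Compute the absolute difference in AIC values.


Absolute difference = |337 - 229| = 108.
The model with lower AIC (B) is preferred.

108


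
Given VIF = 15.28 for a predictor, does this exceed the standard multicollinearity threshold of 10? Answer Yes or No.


Compare VIF = 15.28 to the threshold of 10.
15.28 >= 10, so the answer is Yes.

Yes


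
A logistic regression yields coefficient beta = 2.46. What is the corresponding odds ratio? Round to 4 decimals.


exp(2.46) = 11.7048.
So the odds ratio is 11.7048.

11.7048


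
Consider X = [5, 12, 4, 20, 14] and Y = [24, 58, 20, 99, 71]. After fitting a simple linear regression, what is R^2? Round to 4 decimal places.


Fit the OLS line: b0 = -0.4750, b1 = 4.9886.
SSres = 5.1773.
SStot = 4385.2000.
R^2 = 1 - 5.1773/4385.2000 = 0.9988.

0.9988


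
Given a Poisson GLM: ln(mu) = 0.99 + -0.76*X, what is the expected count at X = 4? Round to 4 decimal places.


eta = 0.99 + -0.76 * 4 = -2.0500.
mu = exp(-2.0500) = 0.1287.

0.1287


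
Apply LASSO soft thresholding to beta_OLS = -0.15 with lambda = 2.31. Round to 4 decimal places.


Absolute value: |-0.15| = 0.15.
Compare to lambda = 2.31.
Since |beta| <= lambda, the coefficient is set to 0.

0.0000


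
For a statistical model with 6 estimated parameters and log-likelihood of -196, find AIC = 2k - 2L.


AIC = 2k - 2*loglik = 2(6) - 2(-196).
= 12 + 392 = 404.

404


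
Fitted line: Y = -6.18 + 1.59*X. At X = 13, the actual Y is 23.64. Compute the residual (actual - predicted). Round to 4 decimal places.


Compute yhat = -6.18 + (1.59)(13) = 14.4900.
Residual = actual - predicted = 23.64 - 14.4900 = 9.1500.

9.1500


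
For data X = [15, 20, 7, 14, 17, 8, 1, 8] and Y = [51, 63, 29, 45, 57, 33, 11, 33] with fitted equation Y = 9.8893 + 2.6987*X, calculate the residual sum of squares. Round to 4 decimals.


Compute predicted values, then residuals = yi - yhat_i.
Residuals: [0.6302, -0.8633, 0.2198, -2.6711, 1.2328, 1.5211, -1.5880, 1.5211].
SSres = sum(residual^2) = 16.9946.

16.9946


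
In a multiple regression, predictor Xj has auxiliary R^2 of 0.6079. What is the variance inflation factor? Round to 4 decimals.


VIF = 1 / (1 - 0.6079).
= 1 / 0.3921 = 2.5504.

2.5504


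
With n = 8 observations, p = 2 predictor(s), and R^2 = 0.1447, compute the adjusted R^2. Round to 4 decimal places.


Adjusted R^2 = 1 - (1 - R^2) * (n-1)/(n-p-1).
(1 - R^2) = 0.8553.
(n-1)/(n-p-1) = 7/5.
(1 - R^2) * (n-1) = 0.8553 * 7 = 5.9871.
Divide by (n-p-1): 5.9871 / 5 = 1.1974.
Adj R^2 = 1 - 1.1974 = -0.1974.

-0.1974


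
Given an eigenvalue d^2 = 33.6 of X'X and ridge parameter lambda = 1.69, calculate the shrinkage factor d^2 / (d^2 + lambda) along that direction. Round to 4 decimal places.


d^2 + lambda = 33.6 + 1.69 = 35.2900.
Shrinkage factor = 33.6/35.2900 = 0.9521.

0.9521


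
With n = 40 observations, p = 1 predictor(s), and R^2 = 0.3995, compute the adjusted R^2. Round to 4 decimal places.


Adjusted R^2 = 1 - (1 - R^2) * (n-1)/(n-p-1).
(1 - R^2) = 0.6005.
(n-1)/(n-p-1) = 39/38.
(1 - R^2) * (n-1) = 0.6005 * 39 = 23.4195.
Divide by (n-p-1): 23.4195 / 38 = 0.6163.
Adj R^2 = 1 - 0.6163 = 0.3837.

0.3837


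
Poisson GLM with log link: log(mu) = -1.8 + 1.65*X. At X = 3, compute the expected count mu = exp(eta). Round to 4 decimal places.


Linear predictor: eta = -1.8 + (1.65)(3) = 3.1500.
Expected count: mu = exp(3.1500) = 23.3361.

23.3361


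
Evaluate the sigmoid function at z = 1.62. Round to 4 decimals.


exp(-1.6200) = 0.1979.
1 + exp(-z) = 1.1979.
sigmoid = 1/1.1979 = 0.8348.

0.8348


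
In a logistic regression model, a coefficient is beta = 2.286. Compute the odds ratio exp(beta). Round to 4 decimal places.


The odds ratio is computed as:
OR = e^(2.286) = 9.8355.

9.8355


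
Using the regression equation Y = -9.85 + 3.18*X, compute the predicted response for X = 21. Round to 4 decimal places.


Plug X = 21 into Y = -9.85 + 3.18*X:
Y = -9.85 + 66.7800 = 56.9300.

56.9300


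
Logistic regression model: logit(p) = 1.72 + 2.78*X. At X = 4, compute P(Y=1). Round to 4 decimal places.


Compute z = 1.72 + (2.78)(4) = 12.8400.
exp(-z) = 0.0000.
P = 1/(1 + 0.0000) = 1.0000.

1.0000


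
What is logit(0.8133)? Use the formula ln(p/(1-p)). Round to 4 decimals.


1 - p = 0.1867.
p/(1-p) = 4.3562.
logit = ln(4.3562) = 1.4716.

1.4716


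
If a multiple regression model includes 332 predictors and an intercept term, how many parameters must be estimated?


Including the intercept, the model has 332 predictor coefficients + 1 intercept.
Total = 333.

333


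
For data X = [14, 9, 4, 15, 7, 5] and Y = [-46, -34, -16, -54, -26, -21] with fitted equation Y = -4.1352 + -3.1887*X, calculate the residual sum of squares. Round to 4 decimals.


Predicted values from Y = -4.1352 + -3.1887*X.
Residuals: [2.7770, -1.1665, 0.8900, -2.0343, 0.4561, -0.9213].
SSres = 15.0597.

15.0597


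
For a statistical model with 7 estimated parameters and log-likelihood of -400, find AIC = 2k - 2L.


AIC = 2*7 - 2*(-400).
= 14 + 800 = 814.

814


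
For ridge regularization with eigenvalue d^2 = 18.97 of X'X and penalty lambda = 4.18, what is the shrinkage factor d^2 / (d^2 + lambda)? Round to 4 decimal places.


Compute the denominator: 18.97 + 4.18 = 23.1500.
Shrinkage factor = 18.97 / 23.1500 = 0.8194.

0.8194


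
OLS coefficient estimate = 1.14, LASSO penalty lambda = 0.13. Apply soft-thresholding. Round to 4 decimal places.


Check: |1.14| = 1.14 vs lambda = 0.13.
Since |beta| > lambda, coefficient = sign(beta)*(|beta| - lambda) = 1.0100.
Soft-thresholded coefficient = 1.0100.

1.0100


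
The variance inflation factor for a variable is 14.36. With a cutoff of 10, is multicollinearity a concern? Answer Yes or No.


Compare VIF = 14.36 to the threshold of 10.
14.36 >= 10, so the answer is Yes.

Yes


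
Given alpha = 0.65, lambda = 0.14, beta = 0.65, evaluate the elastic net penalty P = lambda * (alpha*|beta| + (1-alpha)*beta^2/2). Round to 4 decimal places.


L1 component = 0.65 * |0.65| = 0.4225.
L2 component = 0.35 * 0.65^2 / 2 = 0.0739.
Penalty = 0.14 * (0.4225 + 0.0739) = 0.14 * 0.4964 = 0.0695.

0.0695


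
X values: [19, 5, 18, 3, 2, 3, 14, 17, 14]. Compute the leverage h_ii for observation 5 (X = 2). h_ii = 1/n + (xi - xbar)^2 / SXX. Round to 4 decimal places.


Mean of X: xbar = 10.5556.
SXX = 410.2222.
For X = 2: h = 1/9 + (2 - 10.5556)^2/410.2222 = 0.2895.

0.2895


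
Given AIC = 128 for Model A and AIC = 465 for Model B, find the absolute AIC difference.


|AIC_A - AIC_B| = |128 - 465| = 337.
Model A is preferred (lower AIC).

337


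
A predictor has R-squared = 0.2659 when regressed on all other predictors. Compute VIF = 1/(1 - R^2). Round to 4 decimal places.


Using VIF = 1/(1 - R^2_j):
1 - 0.2659 = 0.7341.
VIF = 1.3622.

1.3622


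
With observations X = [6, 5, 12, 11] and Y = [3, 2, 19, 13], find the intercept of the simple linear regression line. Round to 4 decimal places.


Compute b1 = 2.2838 from the OLS formula.
With xbar = 8.5000 and ybar = 9.2500, the intercept is:
b0 = 9.2500 - 2.2838 * 8.5000 = -10.1622.

-10.1622


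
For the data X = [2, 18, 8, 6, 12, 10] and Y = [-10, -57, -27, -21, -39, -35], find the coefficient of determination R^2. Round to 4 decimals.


After computing the OLS fit (b0=-3.8750, b1=-2.9598):
SSres = 3.2589, SStot = 1311.5000.
R^2 = 1 - 3.2589/1311.5000 = 0.9975.

0.9975


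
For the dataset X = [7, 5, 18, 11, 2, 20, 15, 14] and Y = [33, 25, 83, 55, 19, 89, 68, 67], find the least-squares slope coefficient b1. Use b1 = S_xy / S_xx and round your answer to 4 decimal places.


First compute the means: xbar = 11.5000, ybar = 54.8750.
Then S_xx = sum((xi - xbar)^2) = 286.0000.
S_xy = sum((xi - xbar)(yi - ybar)) = 1182.5000.
b1 = S_xy / S_xx = 1182.5000 / 286.0000 = 4.1346.

4.1346


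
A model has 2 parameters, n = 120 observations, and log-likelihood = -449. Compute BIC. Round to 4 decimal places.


ln(120) = 4.787492.
k * ln(n) = 2 * 4.787492 = 9.574984.
-2L = 898.
BIC = 9.574984 + 898 = 907.574984, which rounds to 907.5750.

907.5750


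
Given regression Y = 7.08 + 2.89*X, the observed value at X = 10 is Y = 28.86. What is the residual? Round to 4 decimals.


Predicted = 7.08 + 2.89 * 10 = 35.9800.
Residual = 28.86 - 35.9800 = -7.1200.

-7.1200


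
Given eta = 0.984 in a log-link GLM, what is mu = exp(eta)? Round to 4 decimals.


The inverse log link gives:
mu = exp(0.984) = 2.6751.

2.6751


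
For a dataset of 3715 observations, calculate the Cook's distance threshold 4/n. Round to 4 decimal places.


Cook's distance cutoff = 4/n = 4/3715.
= 0.0011.

0.0011


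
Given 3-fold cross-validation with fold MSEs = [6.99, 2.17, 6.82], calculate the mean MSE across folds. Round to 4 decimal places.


Sum of fold MSEs = 15.9800.
Average = 15.9800 / 3 = 5.3267.

5.3267


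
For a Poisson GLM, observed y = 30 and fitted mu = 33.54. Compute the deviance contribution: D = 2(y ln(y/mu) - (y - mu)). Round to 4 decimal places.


First: ln(30/33.54) = -0.111541.
Then: 30 * -0.111541 = -3.346230.
y - mu = 30 - 33.54 = -3.54.
D = 2(-3.346230 - -3.54) = 0.387540, which rounds to 0.3875.

0.3875


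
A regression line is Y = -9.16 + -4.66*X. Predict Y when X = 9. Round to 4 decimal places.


Substitute X = 9 into the equation:
Y = -9.16 + -4.66 * 9 = -9.16 + -41.9400 = -51.1000.

-51.1000


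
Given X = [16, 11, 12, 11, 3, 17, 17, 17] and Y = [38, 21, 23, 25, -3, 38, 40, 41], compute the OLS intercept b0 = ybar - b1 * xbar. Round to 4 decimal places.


Compute b1 = 3.0422 from the OLS formula.
With xbar = 13.0000 and ybar = 27.8750, the intercept is:
b0 = 27.8750 - 3.0422 * 13.0000 = -11.6732.

-11.6732


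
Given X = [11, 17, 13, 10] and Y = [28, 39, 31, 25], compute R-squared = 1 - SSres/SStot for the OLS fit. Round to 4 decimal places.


The fitted line is Y = 6.0261 + 1.9391*X.
SSres = 0.6435, SStot = 108.7500.
R^2 = 1 - SSres/SStot = 0.9941.

0.9941


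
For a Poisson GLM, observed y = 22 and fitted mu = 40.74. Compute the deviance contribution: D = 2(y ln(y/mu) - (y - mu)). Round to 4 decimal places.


Compute y*ln(y/mu) = 22*ln(22/40.74) = 22*-0.616168 = -13.555696.
y - mu = -18.74.
D = 2*(-13.555696 - (-18.74)) = 10.368608, which rounds to 10.3686.

10.3686


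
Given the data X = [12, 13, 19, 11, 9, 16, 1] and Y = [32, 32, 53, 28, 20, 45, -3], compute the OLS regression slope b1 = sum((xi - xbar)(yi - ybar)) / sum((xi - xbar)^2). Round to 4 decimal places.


Calculate xbar = 11.5714, ybar = 29.5714.
S_xx = 195.7143, S_xy = 616.7143.
Using b1 = S_xy / S_xx = 616.7143 / 195.7143, we get b1 = 3.1511.

3.1511


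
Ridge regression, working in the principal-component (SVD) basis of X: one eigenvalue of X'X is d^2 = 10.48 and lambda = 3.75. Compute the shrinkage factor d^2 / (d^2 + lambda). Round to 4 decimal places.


d^2 + lambda = 10.48 + 3.75 = 14.2300.
Shrinkage factor = 10.48/14.2300 = 0.7365.

0.7365


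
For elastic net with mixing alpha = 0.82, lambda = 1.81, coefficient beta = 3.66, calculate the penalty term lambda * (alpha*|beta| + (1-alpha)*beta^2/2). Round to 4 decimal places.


alpha * |beta| = 0.82 * 3.66 = 3.0012.
(1-alpha) * beta^2/2 = 0.18 * 13.3956/2 = 1.2056.
Total = 1.81 * (3.0012 + 1.2056) = 7.6143.

7.6143


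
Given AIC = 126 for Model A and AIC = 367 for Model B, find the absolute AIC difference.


Compute |126 - 367| = 241.
Model A has the smaller AIC.

241


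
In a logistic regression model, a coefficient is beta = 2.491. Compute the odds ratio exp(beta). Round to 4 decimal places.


Odds ratio = exp(beta) = exp(2.491).
= 12.0733.

12.0733


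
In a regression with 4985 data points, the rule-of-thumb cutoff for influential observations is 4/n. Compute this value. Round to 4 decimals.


The threshold is 4/n.
4/4985 = 0.0008.

0.0008


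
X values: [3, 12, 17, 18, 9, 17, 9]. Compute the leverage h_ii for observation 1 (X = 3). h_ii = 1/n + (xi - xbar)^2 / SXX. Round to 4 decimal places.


n = 7, xbar = 12.1429.
SXX = sum((xi - xbar)^2) = 184.8571.
h = 1/7 + (3 - 12.1429)^2 / 184.8571 = 0.5951.

0.5951


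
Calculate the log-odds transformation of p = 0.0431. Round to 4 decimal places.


The odds are p/(1-p) = 0.0431 / 0.9569 = 0.0450.
logit(p) = ln(0.0450) = -3.1002.

-3.1002


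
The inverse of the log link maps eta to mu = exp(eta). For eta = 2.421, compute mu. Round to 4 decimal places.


The inverse log link gives:
mu = exp(2.421) = 11.2571.

11.2571


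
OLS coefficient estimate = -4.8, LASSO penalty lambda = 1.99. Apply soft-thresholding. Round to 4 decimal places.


Absolute value: |-4.8| = 4.8.
Compare to lambda = 1.99.
Since |beta| > lambda, coefficient = sign(beta)*(|beta| - lambda) = -2.8100.

-2.8100


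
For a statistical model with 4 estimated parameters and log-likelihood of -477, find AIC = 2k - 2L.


AIC = 2*4 - 2*(-477).
= 8 + 954 = 962.

962


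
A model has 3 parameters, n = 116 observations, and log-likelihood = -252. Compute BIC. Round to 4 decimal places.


k * ln(n) = 3 * ln(116) = 3 * 4.753590 = 14.260770.
-2 * loglik = -2 * (-252) = 504.
BIC = 14.260770 + 504 = 518.260770, which rounds to 518.2608.

518.2608


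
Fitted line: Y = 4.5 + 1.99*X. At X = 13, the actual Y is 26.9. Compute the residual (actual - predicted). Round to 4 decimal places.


Predicted = 4.5 + 1.99 * 13 = 30.3700.
Residual = 26.9 - 30.3700 = -3.4700.

-3.4700


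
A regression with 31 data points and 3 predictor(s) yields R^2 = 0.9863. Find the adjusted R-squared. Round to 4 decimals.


Using the formula:
(1 - 0.9863) = 0.0137.
Multiply by 30/27: 0.0137 * 30 = 0.4110, then 0.4110 / 27 = 0.0152.
Adj R^2 = 1 - 0.0152 = 0.9848.

0.9848


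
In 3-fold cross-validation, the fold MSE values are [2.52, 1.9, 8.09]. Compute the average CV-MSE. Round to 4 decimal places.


Total MSE across folds = 12.5100.
CV-MSE = 12.5100/3 = 4.1700.

4.1700


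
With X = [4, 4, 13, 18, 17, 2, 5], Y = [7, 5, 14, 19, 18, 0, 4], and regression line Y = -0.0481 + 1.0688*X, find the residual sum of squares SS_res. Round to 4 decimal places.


Predicted values from Y = -0.0481 + 1.0688*X.
Residuals: [2.7729, 0.7729, 0.1537, -0.1903, -0.1215, -2.0895, -1.2959].
SSres = 14.4063.

14.4063


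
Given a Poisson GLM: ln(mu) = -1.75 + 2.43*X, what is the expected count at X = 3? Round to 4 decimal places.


Compute eta = -1.75 + 2.43 * 3 = 5.5400.
Apply inverse link: mu = e^5.5400 = 254.6780.

254.6780


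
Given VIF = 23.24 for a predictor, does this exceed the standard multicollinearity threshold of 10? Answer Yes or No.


The threshold is 10.
VIF = 23.24 is >= 10.
Multicollinearity indication: Yes.

Yes


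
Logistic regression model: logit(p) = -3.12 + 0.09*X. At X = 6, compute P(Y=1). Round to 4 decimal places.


Linear predictor: z = -3.12 + 0.09 * 6 = -2.5800.
P = 1/(1 + exp(2.5800)) = 1/(1 + 13.1971) = 0.0704.

0.0704


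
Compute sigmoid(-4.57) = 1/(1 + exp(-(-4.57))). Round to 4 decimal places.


exp(4.5700) = 96.5441.
1 + exp(-z) = 97.5441.
sigmoid = 1/97.5441 = 0.0103.

0.0103


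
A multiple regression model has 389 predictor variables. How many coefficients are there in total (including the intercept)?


Including the intercept, the model has 389 predictor coefficients + 1 intercept.
Total = 390.

390


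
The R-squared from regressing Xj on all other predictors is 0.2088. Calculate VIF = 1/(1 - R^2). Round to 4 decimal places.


Using VIF = 1/(1 - R^2_j):
1 - 0.2088 = 0.7912.
VIF = 1.2639.

1.2639


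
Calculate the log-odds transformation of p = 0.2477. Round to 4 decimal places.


1 - p = 0.7523.
p/(1-p) = 0.3293.
logit = ln(0.3293) = -1.1109.

-1.1109


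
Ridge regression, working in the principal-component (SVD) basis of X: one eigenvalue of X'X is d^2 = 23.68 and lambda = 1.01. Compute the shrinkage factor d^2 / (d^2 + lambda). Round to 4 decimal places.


Denominator = d^2 + lambda = 23.68 + 1.01 = 24.6900.
Shrinkage = 23.68 / 24.6900 = 0.9591.

0.9591


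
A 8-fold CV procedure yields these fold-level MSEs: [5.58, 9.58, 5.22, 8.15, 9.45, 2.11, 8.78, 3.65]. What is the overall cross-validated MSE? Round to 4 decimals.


Sum of fold MSEs = 52.5200.
Average = 52.5200 / 8 = 6.5650.

6.5650


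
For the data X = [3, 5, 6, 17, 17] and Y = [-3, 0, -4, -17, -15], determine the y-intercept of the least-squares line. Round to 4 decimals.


The slope is b1 = -1.0823.
Sample means are xbar = 9.6000 and ybar = -7.8000.
Intercept: b0 = -7.8000 - (-1.0823)(9.6000) = 2.5897.

2.5897


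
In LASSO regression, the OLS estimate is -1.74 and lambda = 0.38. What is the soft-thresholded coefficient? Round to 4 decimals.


Check: |-1.74| = 1.74 vs lambda = 0.38.
Since |beta| > lambda, coefficient = sign(beta)*(|beta| - lambda) = -1.3600.
Soft-thresholded coefficient = -1.3600.

-1.3600
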